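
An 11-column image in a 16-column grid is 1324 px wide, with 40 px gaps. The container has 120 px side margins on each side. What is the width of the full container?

11 columns + 10 gaps: 11c + 10·40 = 1324.
11c = 1324 − 400 = 924, so c = 84 px.
Adding margins, columns and gutters: 240 + 1344 + 600 = 2184 px.

2184 px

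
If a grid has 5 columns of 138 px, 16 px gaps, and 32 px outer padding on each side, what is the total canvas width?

Total width: 2·32 + 5·138 + 4·16 = 818 px.

818 px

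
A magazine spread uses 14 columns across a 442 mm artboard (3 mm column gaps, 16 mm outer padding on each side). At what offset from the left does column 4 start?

Subtract both margins: 442 − 2·16 = 410 mm.
410 − 13·3 = 371; ÷14 gives c = 26.5 mm.
Before column 4: the margin + 3 columns + 3 column gaps.
Offset = 16 + 3·(26.5 + 3) = 16 + 88.5 = 104.5 mm.

104.5 mm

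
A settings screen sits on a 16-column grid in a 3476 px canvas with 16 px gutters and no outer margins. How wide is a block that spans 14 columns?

16 columns + 15 gutters: 16c + 15·16 = 3476.
16c = 3476 − 240 = 3236, so c = 202.25 px.
14-column span = 14·202.25 + 13·16 = 3039.5 px.

3039.5 px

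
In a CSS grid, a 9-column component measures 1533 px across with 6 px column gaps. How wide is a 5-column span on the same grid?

1533 − 8·6 = 1485; ÷9 gives c = 165 px.
Span of 5: 5·165 + 4·6 = 825 + 24 = 849 px.

849 px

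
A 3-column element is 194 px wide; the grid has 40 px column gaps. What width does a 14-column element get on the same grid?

1052 px

3 columns + 2 column gaps: 3c + 2·40 = 194.
3c = 194 − 80 = 114, so c = 38 px.
Span of 14: 14·38 + 13·40 = 532 + 520 = 1052 px.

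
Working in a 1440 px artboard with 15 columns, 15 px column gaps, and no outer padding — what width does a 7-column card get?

664 px

1440 − 14·15 = 1230; ÷15 gives c = 82 px.
Span of 7: 7·82 + 6·15 = 574 + 90 = 664 px.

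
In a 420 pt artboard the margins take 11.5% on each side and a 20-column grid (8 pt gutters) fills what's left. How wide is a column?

8.57 pt

420 × (1 − 2·11.5%) = 420 × 77% = 323.4 pt for the columns.
323.4 − 19·8 = 171.4; ÷20 gives c = 8.57 pt.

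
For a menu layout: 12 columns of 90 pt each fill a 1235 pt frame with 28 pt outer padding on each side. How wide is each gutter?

9 pt

Content width = 1235 − 2·28 = 1179 pt.
Columns use 1080 pt, leaving 99 pt across 11 gutters = 9 pt each.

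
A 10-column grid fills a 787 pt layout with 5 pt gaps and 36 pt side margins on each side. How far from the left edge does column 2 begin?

108 pt

Subtract both margins: 787 − 2·36 = 715 pt.
715 − 9·5 = 670; ÷10 gives c = 67 pt.
Each column+gutter stride is 72 pt; 1 of them past the 36 pt margin is 36 + 72 = 108 pt.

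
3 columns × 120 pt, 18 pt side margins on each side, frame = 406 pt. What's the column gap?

5 pt

Inside the margins: 406 − 36 = 370 pt.
Columns use 360 pt, leaving 10 pt across 2 column gaps = 5 pt each.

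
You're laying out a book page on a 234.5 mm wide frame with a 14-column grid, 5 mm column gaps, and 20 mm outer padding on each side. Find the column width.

9.25 mm

Inside the margins: 234.5 − 40 = 194.5 mm.
Subtracting 13 column gaps of 5 leaves 129.5 for 14 columns, so c = 9.25 mm.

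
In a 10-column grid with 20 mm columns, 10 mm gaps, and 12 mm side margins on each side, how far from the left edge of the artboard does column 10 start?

282 mm

Each column+gutter stride is 30 mm; 9 of them past the 12 mm margin is 12 + 270 = 282 mm.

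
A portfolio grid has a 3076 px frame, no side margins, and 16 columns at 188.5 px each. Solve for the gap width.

4 px

16 columns take 16·188.5 = 3016 px; remaining 60 splits into 15 gaps.
g = 60 / 15 = 4 px.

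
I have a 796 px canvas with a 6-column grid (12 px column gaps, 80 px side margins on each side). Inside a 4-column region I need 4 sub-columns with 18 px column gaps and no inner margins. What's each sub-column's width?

Take off 160 px of margins, leaving 636 px.
Subtracting 5 column gaps of 12 leaves 576 for 6 columns, so c = 96 px.
4 columns plus 3 column gaps: 384 + 36 = 420 px.
4d + 3·18 = 420 → 4d = 366 → d = 91.5 px.

91.5 px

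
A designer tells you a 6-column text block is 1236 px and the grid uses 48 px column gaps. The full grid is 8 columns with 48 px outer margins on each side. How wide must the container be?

1760 px

6c + 5·48 = 1236 → 6c = 996 → c = 166 px.
Total width: 2·48 + 8·166 + 7·48 = 1760 px.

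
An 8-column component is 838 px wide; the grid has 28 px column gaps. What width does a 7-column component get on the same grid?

729.75 px

Subtracting 7 column gaps of 28 leaves 642 for 8 columns, so c = 80.25 px.
Span of 7: 7·80.25 + 6·28 = 561.75 + 168 = 729.75 px.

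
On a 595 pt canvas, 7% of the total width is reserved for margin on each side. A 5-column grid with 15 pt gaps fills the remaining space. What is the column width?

90.34 pt

Each margin = 7% of 595 = 41.65 pt; content = 595 − 2·41.65 = 511.7 pt.
5c + 4·15 = 511.7 → 5c = 451.7 → c = 90.34 pt.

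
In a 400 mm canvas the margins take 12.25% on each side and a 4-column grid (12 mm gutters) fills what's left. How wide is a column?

66.5 mm

400 × (1 − 2·12.25%) = 400 × 75.5% = 302 mm for the columns.
4c + 3·12 = 302 → 4c = 266 → c = 66.5 mm.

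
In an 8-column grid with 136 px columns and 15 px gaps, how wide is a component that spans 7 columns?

Span of 7: 7·136 + 6·15 = 952 + 90 = 1042 px.

1042 px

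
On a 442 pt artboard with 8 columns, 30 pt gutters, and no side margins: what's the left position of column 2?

59 pt

8 columns + 7 gutters: 8c + 7·30 = 442.
8c = 442 − 210 = 232, so c = 29 pt.
No margin, so column 2 starts at 1·(column + gutter) = 1·59 = 59 pt.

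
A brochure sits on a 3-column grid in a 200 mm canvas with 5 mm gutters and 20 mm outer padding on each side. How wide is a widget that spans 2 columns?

Take off 40 mm of margins, leaving 160 mm.
3c + 2·5 = 160 → 3c = 150 → c = 50 mm.
Span of 2: 2·50 + 1·5 = 100 + 5 = 105 mm.

105 mm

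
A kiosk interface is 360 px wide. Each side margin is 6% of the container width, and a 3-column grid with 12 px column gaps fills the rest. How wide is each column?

Each margin = 6% of 360 = 21.6 px; content = 360 − 2·21.6 = 316.8 px.
3c + 2·12 = 316.8 → 3c = 292.8 → c = 97.6 px.

97.6 px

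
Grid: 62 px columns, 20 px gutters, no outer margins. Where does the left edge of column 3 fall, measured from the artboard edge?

164 px

Before column 3: 2 columns + 2 gutters.
Offset = 2·(62 + 20) = 2·82 = 164 px.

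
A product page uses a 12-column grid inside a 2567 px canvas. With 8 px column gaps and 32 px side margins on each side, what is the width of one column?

201.25 px

Content width = 2567 − 2·32 = 2503 px.
12c + 11·8 = 2503 → 12c = 2415 → c = 201.25 px.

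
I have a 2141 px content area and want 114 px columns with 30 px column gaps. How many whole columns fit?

15 columns: 15·114 + 14·30 = 2130 px ≤ 2141.
16 columns: 2274 px > 2141. So 15.

15 columns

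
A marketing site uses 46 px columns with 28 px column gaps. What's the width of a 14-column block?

Span of 14: 14·46 + 13·28 = 644 + 364 = 1008 px.

1008 px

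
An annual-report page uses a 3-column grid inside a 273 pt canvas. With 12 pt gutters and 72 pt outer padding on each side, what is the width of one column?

35 pt

Content width = 273 − 2·72 = 129 pt.
129 − 2·12 = 105; ÷3 gives c = 35 pt.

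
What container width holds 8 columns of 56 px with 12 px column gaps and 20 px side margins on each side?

Total width: 2·20 + 8·56 + 7·12 = 572 px.

572 px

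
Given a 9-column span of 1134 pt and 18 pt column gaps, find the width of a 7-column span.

878 pt

9 columns + 8 column gaps: 9c + 8·18 = 1134.
9c = 1134 − 144 = 990, so c = 110 pt.
7-column span = 7·110 + 6·18 = 878 pt.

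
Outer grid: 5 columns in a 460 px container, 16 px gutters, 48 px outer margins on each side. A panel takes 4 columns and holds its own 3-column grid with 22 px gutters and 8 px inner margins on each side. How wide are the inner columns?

Inside the margins: 460 − 96 = 364 px.
Subtracting 4 gutters of 16 leaves 300 for 5 columns, so c = 60 px.
Span of 4: 4·60 + 3·16 = 240 + 48 = 288 px.
Inner content = 288 − 2·8 = 272 px.
3d + 2·22 = 272 → 3d = 228 → d = 76 px.

76 px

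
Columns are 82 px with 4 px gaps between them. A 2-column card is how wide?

168 px

2-column span = 2·82 + 1·4 = 168 px.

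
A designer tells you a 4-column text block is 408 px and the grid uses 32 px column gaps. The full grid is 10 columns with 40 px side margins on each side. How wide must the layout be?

1148 px

4c + 3·32 = 408 → 4c = 312 → c = 78 px.
Total width: 2·40 + 10·78 + 9·32 = 1148 px.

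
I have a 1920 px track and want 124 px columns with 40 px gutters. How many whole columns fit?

11 columns

11 columns: 11·124 + 10·40 = 1764 px ≤ 1920.
12 columns: 1928 px > 1920. So 11.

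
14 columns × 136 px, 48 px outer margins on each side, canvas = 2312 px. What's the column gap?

24 px

Subtract both margins: 2312 − 2·48 = 2216 px.
14 columns take 14·136 = 1904 px; remaining 312 splits into 13 column gaps.
g = 312 / 13 = 24 px.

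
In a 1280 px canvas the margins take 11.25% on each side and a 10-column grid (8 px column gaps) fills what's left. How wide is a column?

92 px

1280 × (1 − 2·11.25%) = 1280 × 77.5% = 992 px for the columns.
Subtracting 9 column gaps of 8 leaves 920 for 10 columns, so c = 92 px.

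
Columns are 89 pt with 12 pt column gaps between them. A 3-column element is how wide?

3-column span = 3·89 + 2·12 = 291 pt.

291 pt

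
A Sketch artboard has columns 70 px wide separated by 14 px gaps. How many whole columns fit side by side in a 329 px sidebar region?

4 columns: 4·70 + 3·14 = 322 px ≤ 329.
5 columns: 406 px > 329. So 4.

4 columns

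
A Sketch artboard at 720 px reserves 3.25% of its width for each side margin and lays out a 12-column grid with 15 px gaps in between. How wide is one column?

42.35 px

720 × (1 − 2·3.25%) = 720 × 93.5% = 673.2 px for the columns.
Subtracting 11 gaps of 15 leaves 508.2 for 12 columns, so c = 42.35 px.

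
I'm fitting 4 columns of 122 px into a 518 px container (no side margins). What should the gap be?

10 px

Columns use 488 px, leaving 30 px across 3 gaps = 10 px each.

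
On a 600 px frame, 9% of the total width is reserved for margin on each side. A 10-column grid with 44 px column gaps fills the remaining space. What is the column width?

9.6 px

Each margin = 9% of 600 = 54 px; content = 600 − 2·54 = 492 px.
10c + 9·44 = 492 → 10c = 96 → c = 9.6 px.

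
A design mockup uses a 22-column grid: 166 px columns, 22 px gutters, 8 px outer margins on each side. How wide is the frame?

4130 px

Frame = 2·8 + 22·166 + 21·22 = 16 + 3652 + 462 = 4130 px.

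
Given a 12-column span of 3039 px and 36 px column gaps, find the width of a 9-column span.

2270.25 px

12c + 11·36 = 3039 → 12c = 2643 → c = 220.25 px.
9 columns plus 8 column gaps: 1982.25 + 288 = 2270.25 px.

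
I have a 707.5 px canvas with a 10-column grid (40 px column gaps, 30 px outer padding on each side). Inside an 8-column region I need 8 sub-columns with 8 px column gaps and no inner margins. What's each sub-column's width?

56.75 px

Outer content = 707.5 − 2·30 = 647.5 px.
10c + 9·40 = 647.5 → 10c = 287.5 → c = 28.75 px.
8-column span = 8·28.75 + 7·40 = 510 px.
Subtracting 7 column gaps of 8 leaves 454 for 8 columns, so d = 56.75 px.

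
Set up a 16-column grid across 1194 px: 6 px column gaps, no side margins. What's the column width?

69 px

16 columns + 15 column gaps: 16c + 15·6 = 1194.
16c = 1194 − 90 = 1104, so c = 69 px.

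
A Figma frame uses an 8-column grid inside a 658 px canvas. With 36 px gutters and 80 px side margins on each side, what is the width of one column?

30.75 px

Take off 160 px of margins, leaving 498 px.
8 columns + 7 gutters: 8c + 7·36 = 498.
8c = 498 − 252 = 246, so c = 30.75 px.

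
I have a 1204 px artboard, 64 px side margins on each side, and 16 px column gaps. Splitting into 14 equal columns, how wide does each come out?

Subtract both margins: 1204 − 2·64 = 1076 px.
14c + 13·16 = 1076 → 14c = 868 → c = 62 px.

62 px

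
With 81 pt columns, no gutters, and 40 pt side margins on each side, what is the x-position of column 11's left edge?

850 pt

Each column+gutter stride is 81 pt; 10 of them past the 40 pt margin is 40 + 810 = 850 pt.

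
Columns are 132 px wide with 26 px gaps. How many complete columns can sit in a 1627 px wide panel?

10 columns: 10·132 + 9·26 = 1554 px ≤ 1627.
11 columns: 1712 px > 1627. So 10.

10 columns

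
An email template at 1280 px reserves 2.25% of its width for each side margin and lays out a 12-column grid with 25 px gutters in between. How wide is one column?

78.95 px

1280 × (1 − 2·2.25%) = 1280 × 95.5% = 1222.4 px for the columns.
Subtracting 11 gutters of 25 leaves 947.4 for 12 columns, so c = 78.95 px.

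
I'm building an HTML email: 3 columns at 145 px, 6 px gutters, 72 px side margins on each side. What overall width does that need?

Adding margins, columns and gutters: 144 + 435 + 12 = 591 px.

591 px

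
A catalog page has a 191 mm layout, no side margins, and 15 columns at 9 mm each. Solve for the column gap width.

4 mm

Columns use 135 mm, leaving 56 mm across 14 column gaps = 4 mm each.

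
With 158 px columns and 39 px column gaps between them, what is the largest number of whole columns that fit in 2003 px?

10 columns

Each extra column adds 158 + 39 = 197 px.
(2003 + 39) / 197 = 10.37, so 10 columns fit.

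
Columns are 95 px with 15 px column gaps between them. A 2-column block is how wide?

2 columns plus 1 column gap: 190 + 15 = 205 px.

205 px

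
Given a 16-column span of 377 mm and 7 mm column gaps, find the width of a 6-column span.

16 columns + 15 column gaps: 16c + 15·7 = 377.
16c = 377 − 105 = 272, so c = 17 mm.
6 columns plus 5 column gaps: 102 + 35 = 137 mm.

137 mm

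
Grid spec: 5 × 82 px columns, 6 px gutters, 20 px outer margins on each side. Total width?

Frame = 2·20 + 5·82 + 4·6 = 40 + 410 + 24 = 474 px.

474 px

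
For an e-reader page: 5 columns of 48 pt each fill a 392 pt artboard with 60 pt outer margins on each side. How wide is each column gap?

Take off 120 pt of margins, leaving 272 pt.
5 columns take 5·48 = 240 pt; remaining 32 splits into 4 column gaps.
g = 32 / 4 = 8 pt.

8 pt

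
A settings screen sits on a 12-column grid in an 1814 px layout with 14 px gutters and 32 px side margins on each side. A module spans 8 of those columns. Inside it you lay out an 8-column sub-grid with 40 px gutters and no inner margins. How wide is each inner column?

110.25 px

Take off 64 px of margins, leaving 1750 px.
12c + 11·14 = 1750 → 12c = 1596 → c = 133 px.
Span of 8: 8·133 + 7·14 = 1064 + 98 = 1162 px.
1162 − 7·40 = 882; ÷8 gives d = 110.25 px.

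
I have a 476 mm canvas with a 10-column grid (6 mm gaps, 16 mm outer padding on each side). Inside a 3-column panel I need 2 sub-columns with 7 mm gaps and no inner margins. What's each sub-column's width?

Outer content = 476 − 2·16 = 444 mm.
10 columns + 9 gaps: 10c + 9·6 = 444.
10c = 444 − 54 = 390, so c = 39 mm.
3-column span = 3·39 + 2·6 = 129 mm.
2d + 1·7 = 129 → 2d = 122 → d = 61 mm.

61 mm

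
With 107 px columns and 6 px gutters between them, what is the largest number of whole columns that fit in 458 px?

4 columns

Each extra column adds 107 + 6 = 113 px.
(458 + 6) / 113 = 4.11, so 4 columns fit.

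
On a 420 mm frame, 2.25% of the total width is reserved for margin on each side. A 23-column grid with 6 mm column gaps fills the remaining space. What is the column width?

Margins: 2.25% × 420 = 9.45 mm each, so content = 420 − 18.9 = 401.1 mm.
Subtracting 22 column gaps of 6 leaves 269.1 for 23 columns, so c = 11.7 mm.

11.7 mm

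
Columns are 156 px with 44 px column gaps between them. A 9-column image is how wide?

1756 px

9 columns plus 8 column gaps: 1404 + 352 = 1756 px.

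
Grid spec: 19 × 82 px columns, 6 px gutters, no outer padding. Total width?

1666 px

Total width: 19·82 + 18·6 = 1666 px.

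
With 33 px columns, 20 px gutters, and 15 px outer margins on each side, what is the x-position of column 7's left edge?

Before column 7: the margin + 6 columns + 6 gutters.
Offset = 15 + 6·(33 + 20) = 15 + 318 = 333 px.

333 px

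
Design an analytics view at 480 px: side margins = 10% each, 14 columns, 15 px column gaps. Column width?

13.5 px

Each margin = 10% of 480 = 48 px; content = 480 − 2·48 = 384 px.
384 − 13·15 = 189; ÷14 gives c = 13.5 px.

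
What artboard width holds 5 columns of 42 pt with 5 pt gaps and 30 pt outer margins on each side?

Adding margins, columns and gutters: 60 + 210 + 20 = 290 pt.

290 pt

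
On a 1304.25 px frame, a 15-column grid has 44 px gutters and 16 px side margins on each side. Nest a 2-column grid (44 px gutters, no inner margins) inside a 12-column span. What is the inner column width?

Inside the margins: 1304.25 − 32 = 1272.25 px.
Subtracting 14 gutters of 44 leaves 656.25 for 15 columns, so c = 43.75 px.
12 columns plus 11 gutters: 525 + 484 = 1009 px.
1009 − 1·44 = 965; ÷2 gives d = 482.5 px.

482.5 px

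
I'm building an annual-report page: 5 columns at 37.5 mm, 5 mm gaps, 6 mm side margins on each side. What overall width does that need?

219.5 mm

Adding margins, columns and gutters: 12 + 187.5 + 20 = 219.5 mm.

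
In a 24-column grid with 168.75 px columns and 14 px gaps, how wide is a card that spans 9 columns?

1630.75 px

Span of 9: 9·168.75 + 8·14 = 1518.75 + 112 = 1630.75 px.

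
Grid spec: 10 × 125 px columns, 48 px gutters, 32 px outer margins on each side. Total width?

1746 px

Canvas = 2·32 + 10·125 + 9·48 = 64 + 1250 + 432 = 1746 px.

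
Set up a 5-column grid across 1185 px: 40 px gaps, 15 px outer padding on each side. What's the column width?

Inside the margins: 1185 − 30 = 1155 px.
1155 − 4·40 = 995; ÷5 gives c = 199 px.

199 px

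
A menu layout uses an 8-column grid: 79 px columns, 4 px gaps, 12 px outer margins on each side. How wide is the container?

684 px

Adding margins, columns and gutters: 24 + 632 + 28 = 684 px.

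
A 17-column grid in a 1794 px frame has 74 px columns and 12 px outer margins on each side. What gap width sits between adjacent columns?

32 px

Content width = 1794 − 2·12 = 1770 px.
17·74 + 16g = 1770 → 16g = 512 → g = 32 px.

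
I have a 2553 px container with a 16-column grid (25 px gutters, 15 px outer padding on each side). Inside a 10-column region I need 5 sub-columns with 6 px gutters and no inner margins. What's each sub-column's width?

Inside the margins: 2553 − 30 = 2523 px.
16c + 15·25 = 2523 → 16c = 2148 → c = 134.25 px.
Span of 10: 10·134.25 + 9·25 = 1342.5 + 225 = 1567.5 px.
5 columns + 4 gutters: 5d + 4·6 = 1567.5.
5d = 1567.5 − 24 = 1543.5, so d = 308.7 px.

308.7 px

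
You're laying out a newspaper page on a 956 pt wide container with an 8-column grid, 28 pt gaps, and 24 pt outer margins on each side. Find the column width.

Subtract both margins: 956 − 2·24 = 908 pt.
8 columns + 7 gaps: 8c + 7·28 = 908.
8c = 908 − 196 = 712, so c = 89 pt.

89 pt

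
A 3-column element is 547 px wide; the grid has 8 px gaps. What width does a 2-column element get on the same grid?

547 − 2·8 = 531; ÷3 gives c = 177 px.
2-column span = 2·177 + 1·8 = 362 px.

362 px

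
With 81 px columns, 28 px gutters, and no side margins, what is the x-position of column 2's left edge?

No margin, so column 2 starts at 1·(column + gutter) = 1·109 = 109 px.

109 px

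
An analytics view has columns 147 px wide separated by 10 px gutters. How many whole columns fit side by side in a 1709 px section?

k columns need k·147 + (k−1)·10 = k·157 − 10.
k·157 − 10 ≤ 1709 → k ≤ 1719 / 157 ≈ 10.95, so k = 10.

10 columns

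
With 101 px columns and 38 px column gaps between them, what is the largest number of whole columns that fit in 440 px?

3 columns: 3·101 + 2·38 = 379 px ≤ 440.
4 columns: 518 px > 440. So 3.

3 columns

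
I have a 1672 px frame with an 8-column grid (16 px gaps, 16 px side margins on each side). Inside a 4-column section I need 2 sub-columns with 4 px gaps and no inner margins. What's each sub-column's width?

404 px

Inside the margins: 1672 − 32 = 1640 px.
8c + 7·16 = 1640 → 8c = 1528 → c = 191 px.
Span of 4: 4·191 + 3·16 = 764 + 48 = 812 px.
2d + 1·4 = 812 → 2d = 808 → d = 404 px.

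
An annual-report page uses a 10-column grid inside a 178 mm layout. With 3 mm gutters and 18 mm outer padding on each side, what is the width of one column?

Take off 36 mm of margins, leaving 142 mm.
10c + 9·3 = 142 → 10c = 115 → c = 11.5 mm.

11.5 mm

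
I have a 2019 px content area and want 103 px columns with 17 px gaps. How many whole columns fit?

16 columns

Each extra column adds 103 + 17 = 120 px.
(2019 + 17) / 120 = 16.97, so 16 columns fit.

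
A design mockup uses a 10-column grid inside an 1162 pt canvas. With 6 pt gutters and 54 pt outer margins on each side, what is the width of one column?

Take off 108 pt of margins, leaving 1054 pt.
10 columns + 9 gutters: 10c + 9·6 = 1054.
10c = 1054 − 54 = 1000, so c = 100 pt.

100 pt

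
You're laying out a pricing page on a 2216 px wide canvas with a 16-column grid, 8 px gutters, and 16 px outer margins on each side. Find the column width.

129 px

Inside the margins: 2216 − 32 = 2184 px.
16c + 15·8 = 2184 → 16c = 2064 → c = 129 px.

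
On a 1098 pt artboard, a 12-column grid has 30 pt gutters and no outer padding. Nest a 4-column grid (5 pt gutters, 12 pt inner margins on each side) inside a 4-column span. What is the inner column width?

76.75 pt

12c + 11·30 = 1098 → 12c = 768 → c = 64 pt.
Span of 4: 4·64 + 3·30 = 256 + 90 = 346 pt.
Inner content = 346 − 2·12 = 322 pt.
322 − 3·5 = 307; ÷4 gives d = 76.75 pt.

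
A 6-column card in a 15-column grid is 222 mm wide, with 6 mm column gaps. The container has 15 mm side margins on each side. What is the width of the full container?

594 mm

6c + 5·6 = 222 → 6c = 192 → c = 32 mm.
Adding margins, columns and gutters: 30 + 480 + 84 = 594 mm.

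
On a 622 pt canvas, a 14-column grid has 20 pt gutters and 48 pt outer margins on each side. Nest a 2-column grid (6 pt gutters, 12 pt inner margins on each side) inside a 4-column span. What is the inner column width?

Subtract both margins: 622 − 2·48 = 526 pt.
14 columns + 13 gutters: 14c + 13·20 = 526.
14c = 526 − 260 = 266, so c = 19 pt.
4-column span = 4·19 + 3·20 = 136 pt.
Inner content = 136 − 2·12 = 112 pt.
2d + 1·6 = 112 → 2d = 106 → d = 53 pt.

53 pt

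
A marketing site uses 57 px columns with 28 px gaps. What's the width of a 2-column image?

142 px

Span of 2: 2·57 + 1·28 = 114 + 28 = 142 px.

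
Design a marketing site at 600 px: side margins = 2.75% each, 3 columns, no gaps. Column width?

189 px

600 × (1 − 2·2.75%) = 600 × 94.5% = 567 px for the columns.
With no gaps, each column is 567/3 = 189 px.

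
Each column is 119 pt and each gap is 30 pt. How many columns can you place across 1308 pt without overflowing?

Each extra column adds 119 + 30 = 149 pt.
(1308 + 30) / 149 = 8.98, so 8 columns fit.

8 columns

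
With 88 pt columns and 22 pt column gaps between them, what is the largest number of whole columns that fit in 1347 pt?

12 columns

Each extra column adds 88 + 22 = 110 pt.
(1347 + 22) / 110 = 12.45, so 12 columns fit.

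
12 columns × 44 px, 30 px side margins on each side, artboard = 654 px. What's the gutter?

6 px

Subtract both margins: 654 − 2·30 = 594 px.
12 columns take 12·44 = 528 px; remaining 66 splits into 11 gutters.
g = 66 / 11 = 6 px.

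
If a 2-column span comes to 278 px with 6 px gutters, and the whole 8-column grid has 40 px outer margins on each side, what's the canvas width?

1210 px

2 columns + 1 gutter: 2c + 1·6 = 278.
2c = 278 − 6 = 272, so c = 136 px.
Canvas = 2·40 + 8·136 + 7·6 = 80 + 1088 + 42 = 1210 px.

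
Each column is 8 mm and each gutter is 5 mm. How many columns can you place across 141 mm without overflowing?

11 columns

11 columns: 11·8 + 10·5 = 138 mm ≤ 141.
12 columns: 151 mm > 141. So 11.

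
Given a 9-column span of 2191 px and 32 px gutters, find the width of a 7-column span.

9c + 8·32 = 2191 → 9c = 1935 → c = 215 px.
7-column span = 7·215 + 6·32 = 1697 px.

1697 px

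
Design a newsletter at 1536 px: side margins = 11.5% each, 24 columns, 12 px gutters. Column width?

37.78 px

1536 × (1 − 2·11.5%) = 1536 × 77% = 1182.72 px for the columns.
Subtracting 23 gutters of 12 leaves 906.72 for 24 columns, so c = 37.78 px.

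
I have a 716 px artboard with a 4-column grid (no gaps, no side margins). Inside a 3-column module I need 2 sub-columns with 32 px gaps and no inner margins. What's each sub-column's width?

252.5 px

With no gaps, each column is 716/4 = 179 px.
3-column span = 3·179 = 537 px.
2d + 1·32 = 537 → 2d = 505 → d = 252.5 px.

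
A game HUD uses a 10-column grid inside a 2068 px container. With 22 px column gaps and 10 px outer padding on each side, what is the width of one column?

Subtract both margins: 2068 − 2·10 = 2048 px.
10c + 9·22 = 2048 → 10c = 1850 → c = 185 px.

185 px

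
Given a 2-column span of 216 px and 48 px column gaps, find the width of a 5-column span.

612 px

2c + 1·48 = 216 → 2c = 168 → c = 84 px.
Span of 5: 5·84 + 4·48 = 420 + 192 = 612 px.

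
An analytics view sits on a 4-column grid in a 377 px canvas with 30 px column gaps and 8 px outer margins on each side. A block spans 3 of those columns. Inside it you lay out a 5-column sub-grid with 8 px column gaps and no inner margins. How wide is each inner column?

46.25 px

Outer content = 377 − 2·8 = 361 px.
4c + 3·30 = 361 → 4c = 271 → c = 67.75 px.
Span of 3: 3·67.75 + 2·30 = 203.25 + 60 = 263.25 px.
263.25 − 4·8 = 231.25; ÷5 gives d = 46.25 px.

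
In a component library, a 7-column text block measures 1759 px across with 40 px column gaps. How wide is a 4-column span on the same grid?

988 px

1759 − 6·40 = 1519; ÷7 gives c = 217 px.
4 columns plus 3 column gaps: 868 + 120 = 988 px.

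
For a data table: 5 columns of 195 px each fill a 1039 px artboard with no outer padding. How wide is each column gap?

5·195 + 4g = 1039 → 4g = 64 → g = 16 px.

16 px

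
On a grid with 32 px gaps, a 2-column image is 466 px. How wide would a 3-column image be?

715 px

2c + 1·32 = 466 → 2c = 434 → c = 217 px.
3-column span = 3·217 + 2·32 = 715 px.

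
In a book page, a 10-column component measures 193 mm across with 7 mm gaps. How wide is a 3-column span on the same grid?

53 mm

10c + 9·7 = 193 → 10c = 130 → c = 13 mm.
3 columns plus 2 gaps: 39 + 14 = 53 mm.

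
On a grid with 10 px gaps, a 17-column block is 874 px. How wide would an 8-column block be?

17c + 16·10 = 874 → 17c = 714 → c = 42 px.
8 columns plus 7 gaps: 336 + 70 = 406 px.

406 px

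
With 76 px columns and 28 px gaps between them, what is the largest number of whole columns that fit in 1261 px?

Each extra column adds 76 + 28 = 104 px.
(1261 + 28) / 104 = 12.39, so 12 columns fit.

12 columns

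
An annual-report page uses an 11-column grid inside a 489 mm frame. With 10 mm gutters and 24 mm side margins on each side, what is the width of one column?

31 mm

Content width = 489 − 2·24 = 441 mm.
11c + 10·10 = 441 → 11c = 341 → c = 31 mm.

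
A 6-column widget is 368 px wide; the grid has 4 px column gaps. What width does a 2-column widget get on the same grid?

120 px

368 − 5·4 = 348; ÷6 gives c = 58 px.
2 columns plus 1 column gap: 116 + 4 = 120 px.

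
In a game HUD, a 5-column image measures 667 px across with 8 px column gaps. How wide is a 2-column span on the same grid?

5c + 4·8 = 667 → 5c = 635 → c = 127 px.
2 columns plus 1 column gap: 254 + 8 = 262 px.

262 px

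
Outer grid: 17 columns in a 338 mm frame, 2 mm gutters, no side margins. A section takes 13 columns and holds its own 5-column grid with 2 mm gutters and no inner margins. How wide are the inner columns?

50 mm

17 columns + 16 gutters: 17c + 16·2 = 338.
17c = 338 − 32 = 306, so c = 18 mm.
Span of 13: 13·18 + 12·2 = 234 + 24 = 258 mm.
5d + 4·2 = 258 → 5d = 250 → d = 50 mm.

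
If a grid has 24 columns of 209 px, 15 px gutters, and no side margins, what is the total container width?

Summing: 5016 + 345 = 5361 px.

5361 px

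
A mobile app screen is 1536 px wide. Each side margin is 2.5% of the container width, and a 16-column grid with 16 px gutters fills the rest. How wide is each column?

Margins: 2.5% × 1536 = 38.4 px each, so content = 1536 − 76.8 = 1459.2 px.
16c + 15·16 = 1459.2 → 16c = 1219.2 → c = 76.2 px.

76.2 px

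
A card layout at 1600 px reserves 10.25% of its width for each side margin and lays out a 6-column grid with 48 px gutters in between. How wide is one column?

1600 × (1 − 2·10.25%) = 1600 × 79.5% = 1272 px for the columns.
Subtracting 5 gutters of 48 leaves 1032 for 6 columns, so c = 172 px.

172 px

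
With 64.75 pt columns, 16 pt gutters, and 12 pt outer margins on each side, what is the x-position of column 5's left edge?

335 pt

Column 5 starts at margin + 4·(column + gutter) = 12 + 4·80.75 = 335 pt.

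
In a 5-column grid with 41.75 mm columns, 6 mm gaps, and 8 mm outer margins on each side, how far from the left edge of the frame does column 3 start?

103.5 mm

Each column+gutter stride is 47.75 mm; 2 of them past the 8 mm margin is 8 + 95.5 = 103.5 mm.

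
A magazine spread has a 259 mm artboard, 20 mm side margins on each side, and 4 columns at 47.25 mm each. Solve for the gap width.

10 mm

Subtract both margins: 259 − 2·20 = 219 mm.
4·47.25 + 3g = 219 → 3g = 30 → g = 10 mm.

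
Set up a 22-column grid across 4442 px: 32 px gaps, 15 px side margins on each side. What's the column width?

170 px

Take off 30 px of margins, leaving 4412 px.
Subtracting 21 gaps of 32 leaves 3740 for 22 columns, so c = 170 px.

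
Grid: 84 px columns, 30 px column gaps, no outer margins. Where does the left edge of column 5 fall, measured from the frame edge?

456 px

No margin, so column 5 starts at 4·(column + gutter) = 4·114 = 456 px.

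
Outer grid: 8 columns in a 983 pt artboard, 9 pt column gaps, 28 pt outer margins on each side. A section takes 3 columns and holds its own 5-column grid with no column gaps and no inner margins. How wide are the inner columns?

Take off 56 pt of margins, leaving 927 pt.
Subtracting 7 column gaps of 9 leaves 864 for 8 columns, so c = 108 pt.
3-column span = 3·108 + 2·9 = 342 pt.
5d = 342 → d = 68.4 pt.

68.4 pt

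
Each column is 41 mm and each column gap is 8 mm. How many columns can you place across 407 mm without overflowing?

8 columns: 8·41 + 7·8 = 384 mm ≤ 407.
9 columns: 433 mm > 407. So 8.

8 columns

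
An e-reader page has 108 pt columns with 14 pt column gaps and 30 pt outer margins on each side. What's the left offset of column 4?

Column 4 starts at margin + 3·(column + gutter) = 30 + 3·122 = 396 pt.

396 pt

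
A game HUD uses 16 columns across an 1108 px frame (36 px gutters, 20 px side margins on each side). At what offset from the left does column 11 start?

710 px

Subtract both margins: 1108 − 2·20 = 1068 px.
16 columns + 15 gutters: 16c + 15·36 = 1068.
16c = 1068 − 540 = 528, so c = 33 px.
Each column+gutter stride is 69 px; 10 of them past the 20 px margin is 20 + 690 = 710 px.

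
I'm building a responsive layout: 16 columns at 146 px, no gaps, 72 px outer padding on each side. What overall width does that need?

2480 px

Total width: 2·72 + 16·146 = 2480 px.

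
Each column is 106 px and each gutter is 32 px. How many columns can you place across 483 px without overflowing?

3 columns: 3·106 + 2·32 = 382 px ≤ 483.
4 columns: 520 px > 483. So 3.

3 columns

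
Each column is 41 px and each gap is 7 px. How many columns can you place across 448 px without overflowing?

9 columns

k columns need k·41 + (k−1)·7 = k·48 − 7.
k·48 − 7 ≤ 448 → k ≤ 455 / 48 ≈ 9.48, so k = 9.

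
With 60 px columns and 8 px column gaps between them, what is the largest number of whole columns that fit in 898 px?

13 columns

k columns need k·60 + (k−1)·8 = k·68 − 8.
k·68 − 8 ≤ 898 → k ≤ 906 / 68 ≈ 13.32, so k = 13.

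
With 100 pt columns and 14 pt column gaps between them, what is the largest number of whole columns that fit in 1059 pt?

9 columns

9 columns: 9·100 + 8·14 = 1012 pt ≤ 1059.
10 columns: 1126 pt > 1059. So 9.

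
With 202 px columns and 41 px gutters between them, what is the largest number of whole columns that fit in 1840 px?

7 columns

Each extra column adds 202 + 41 = 243 px.
(1840 + 41) / 243 = 7.74, so 7 columns fit.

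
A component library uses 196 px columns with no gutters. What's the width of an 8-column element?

1568 px

With no gutters, 8 columns span 8·196 = 1568 px.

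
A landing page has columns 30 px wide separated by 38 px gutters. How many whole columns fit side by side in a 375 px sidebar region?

Each extra column adds 30 + 38 = 68 px.
(375 + 38) / 68 = 6.07, so 6 columns fit.

6 columns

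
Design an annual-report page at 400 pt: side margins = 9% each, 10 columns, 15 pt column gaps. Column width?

400 × (1 − 2·9%) = 400 × 82% = 328 pt for the columns.
Subtracting 9 column gaps of 15 leaves 193 for 10 columns, so c = 19.3 pt.

19.3 pt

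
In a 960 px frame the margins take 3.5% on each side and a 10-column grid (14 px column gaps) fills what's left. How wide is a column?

Each margin = 3.5% of 960 = 33.6 px; content = 960 − 2·33.6 = 892.8 px.
10 columns + 9 column gaps: 10c + 9·14 = 892.8.
10c = 892.8 − 126 = 766.8, so c = 76.68 px.

76.68 px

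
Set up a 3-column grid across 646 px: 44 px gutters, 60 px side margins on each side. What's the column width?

Content width = 646 − 2·60 = 526 px.
3 columns + 2 gutters: 3c + 2·44 = 526.
3c = 526 − 88 = 438, so c = 146 px.

146 px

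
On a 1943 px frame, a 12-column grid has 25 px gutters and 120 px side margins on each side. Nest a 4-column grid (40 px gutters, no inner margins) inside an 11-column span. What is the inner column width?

359.75 px

Take off 240 px of margins, leaving 1703 px.
1703 − 11·25 = 1428; ÷12 gives c = 119 px.
Span of 11: 11·119 + 10·25 = 1309 + 250 = 1559 px.
1559 − 3·40 = 1439; ÷4 gives d = 359.75 px.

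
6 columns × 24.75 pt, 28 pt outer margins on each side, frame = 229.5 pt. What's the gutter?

Subtract both margins: 229.5 − 2·28 = 173.5 pt.
6·24.75 + 5g = 173.5 → 5g = 25 → g = 5 pt.

5 pt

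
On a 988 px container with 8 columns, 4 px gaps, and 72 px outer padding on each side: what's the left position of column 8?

814 px

Content = 988 − 2·72 = 844 px.
8c + 7·4 = 844 → 8c = 816 → c = 102 px.
Column 8 starts at margin + 7·(column + gutter) = 72 + 7·106 = 814 px.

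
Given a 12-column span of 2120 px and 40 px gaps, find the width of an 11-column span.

1940 px

Subtracting 11 gaps of 40 leaves 1680 for 12 columns, so c = 140 px.
11 columns plus 10 gaps: 1540 + 400 = 1940 px.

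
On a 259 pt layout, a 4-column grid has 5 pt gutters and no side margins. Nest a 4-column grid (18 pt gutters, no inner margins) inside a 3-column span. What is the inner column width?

259 − 3·5 = 244; ÷4 gives c = 61 pt.
Span of 3: 3·61 + 2·5 = 183 + 10 = 193 pt.
Subtracting 3 gutters of 18 leaves 139 for 4 columns, so d = 34.75 pt.

34.75 pt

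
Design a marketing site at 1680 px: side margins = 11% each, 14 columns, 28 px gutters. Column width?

Each margin = 11% of 1680 = 184.8 px; content = 1680 − 2·184.8 = 1310.4 px.
14 columns + 13 gutters: 14c + 13·28 = 1310.4.
14c = 1310.4 − 364 = 946.4, so c = 67.6 px.

67.6 px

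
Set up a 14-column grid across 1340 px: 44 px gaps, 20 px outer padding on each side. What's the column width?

52 px

Subtract both margins: 1340 − 2·20 = 1300 px.
1300 − 13·44 = 728; ÷14 gives c = 52 px.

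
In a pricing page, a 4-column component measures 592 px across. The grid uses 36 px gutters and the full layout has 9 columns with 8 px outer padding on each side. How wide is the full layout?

Subtracting 3 gutters of 36 leaves 484 for 4 columns, so c = 121 px.
Adding margins, columns and gutters: 16 + 1089 + 288 = 1393 px.

1393 px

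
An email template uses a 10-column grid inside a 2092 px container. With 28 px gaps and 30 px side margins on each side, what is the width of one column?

178 px

Subtract both margins: 2092 − 2·30 = 2032 px.
2032 − 9·28 = 1780; ÷10 gives c = 178 px.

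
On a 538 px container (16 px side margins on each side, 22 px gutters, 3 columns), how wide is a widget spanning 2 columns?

Content width = 538 − 2·16 = 506 px.
3c + 2·22 = 506 → 3c = 462 → c = 154 px.
2-column span = 2·154 + 1·22 = 330 px.

330 px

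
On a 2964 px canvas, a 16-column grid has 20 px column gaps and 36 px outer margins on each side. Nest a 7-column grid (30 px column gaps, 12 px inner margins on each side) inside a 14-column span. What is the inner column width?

Subtract both margins: 2964 − 2·36 = 2892 px.
2892 − 15·20 = 2592; ÷16 gives c = 162 px.
Span of 14: 14·162 + 13·20 = 2268 + 260 = 2528 px.
Inner content = 2528 − 2·12 = 2504 px.
2504 − 6·30 = 2324; ÷7 gives d = 332 px.

332 px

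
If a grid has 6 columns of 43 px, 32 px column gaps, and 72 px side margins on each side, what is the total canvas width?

562 px

Total width: 2·72 + 6·43 + 5·32 = 562 px.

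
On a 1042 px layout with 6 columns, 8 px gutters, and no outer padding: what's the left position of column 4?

525 px

1042 − 5·8 = 1002; ÷6 gives c = 167 px.
Each column+gutter stride is 175 px; with no margin, 3 of them is 525 px.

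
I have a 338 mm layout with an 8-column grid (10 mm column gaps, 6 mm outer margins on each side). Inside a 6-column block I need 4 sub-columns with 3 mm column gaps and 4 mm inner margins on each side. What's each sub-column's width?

56.25 mm

Subtract both margins: 338 − 2·6 = 326 mm.
326 − 7·10 = 256; ÷8 gives c = 32 mm.
Span of 6: 6·32 + 5·10 = 192 + 50 = 242 mm.
Inner content = 242 − 2·4 = 234 mm.
4 columns + 3 column gaps: 4d + 3·3 = 234.
4d = 234 − 9 = 225, so d = 56.25 mm.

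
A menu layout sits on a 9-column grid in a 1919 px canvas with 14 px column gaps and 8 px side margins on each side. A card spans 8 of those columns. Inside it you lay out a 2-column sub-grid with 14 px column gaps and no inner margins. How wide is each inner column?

Subtract both margins: 1919 − 2·8 = 1903 px.
1903 − 8·14 = 1791; ÷9 gives c = 199 px.
Span of 8: 8·199 + 7·14 = 1592 + 98 = 1690 px.
1690 − 1·14 = 1676; ÷2 gives d = 838 px.

838 px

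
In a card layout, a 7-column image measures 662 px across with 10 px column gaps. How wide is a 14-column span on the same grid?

662 − 6·10 = 602; ÷7 gives c = 86 px.
14 columns plus 13 column gaps: 1204 + 130 = 1334 px.

1334 px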